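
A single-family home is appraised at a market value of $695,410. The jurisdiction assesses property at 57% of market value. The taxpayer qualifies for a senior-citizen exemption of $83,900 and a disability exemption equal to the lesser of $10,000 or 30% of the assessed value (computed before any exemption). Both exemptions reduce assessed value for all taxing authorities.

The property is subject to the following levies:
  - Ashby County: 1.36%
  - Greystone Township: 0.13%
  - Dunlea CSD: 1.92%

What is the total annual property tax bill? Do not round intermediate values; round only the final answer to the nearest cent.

$10,314.69

Assessed value = $695,410 × 0.57 = $396,383.7
Disability exemption = min($10,000, 30% × $396,383.7) = min($10,000, $118,915.11) = $10,000 (dollar cap binds)
Taxable value = $396,383.7 − $83,900 − $10,000 = $302,483.7
Ashby County: $302,483.7 × 0.0136 = $4,113.77832
Greystone Township: $302,483.7 × 0.0013 = $393.22881
Dunlea CSD: $302,483.7 × 0.0192 = $5,807.68704
Total = $10,314.69417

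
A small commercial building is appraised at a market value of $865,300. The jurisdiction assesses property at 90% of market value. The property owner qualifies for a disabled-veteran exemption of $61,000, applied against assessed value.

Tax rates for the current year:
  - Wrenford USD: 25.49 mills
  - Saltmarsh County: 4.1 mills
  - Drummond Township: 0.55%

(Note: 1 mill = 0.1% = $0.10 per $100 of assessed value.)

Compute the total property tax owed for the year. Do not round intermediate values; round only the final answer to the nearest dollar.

Assessed value = $865,300 × 0.9 = $778,770
Taxable value = $778,770 − $61,000 = $717,770
Wrenford USD: $717,770 × 0.02549 = $18,295.9573
Saltmarsh County: $717,770 × 0.0041 = $2,942.857
Drummond Township: $717,770 × 0.0055 = $3,947.735
Total = $25,186.5493

$25,187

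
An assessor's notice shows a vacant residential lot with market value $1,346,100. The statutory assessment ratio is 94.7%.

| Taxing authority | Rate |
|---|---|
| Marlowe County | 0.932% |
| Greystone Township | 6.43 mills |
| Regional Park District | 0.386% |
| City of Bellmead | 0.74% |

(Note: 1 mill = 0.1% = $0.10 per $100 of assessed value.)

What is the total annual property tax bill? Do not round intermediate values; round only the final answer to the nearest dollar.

Assessed value = $1,346,100 × 0.947 = $1,274,756.7
Marlowe County: $1,274,756.7 × 0.00932 = $11,880.732444
Greystone Township: $1,274,756.7 × 0.00643 = $8,196.685581
Regional Park District: $1,274,756.7 × 0.00386 = $4,920.560862
City of Bellmead: $1,274,756.7 × 0.0074 = $9,433.19958
Total = $34,431.178467

$34,431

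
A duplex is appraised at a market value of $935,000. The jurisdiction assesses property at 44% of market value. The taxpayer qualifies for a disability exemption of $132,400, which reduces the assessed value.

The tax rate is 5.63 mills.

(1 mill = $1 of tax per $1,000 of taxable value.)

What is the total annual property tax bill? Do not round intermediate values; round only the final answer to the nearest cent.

Assessed value = $935,000 × 0.44 = $411,400
Taxable value = $411,400 − $132,400 = $279,000
Tax = $279,000 × 0.00563 = $1,570.77

$1,570.77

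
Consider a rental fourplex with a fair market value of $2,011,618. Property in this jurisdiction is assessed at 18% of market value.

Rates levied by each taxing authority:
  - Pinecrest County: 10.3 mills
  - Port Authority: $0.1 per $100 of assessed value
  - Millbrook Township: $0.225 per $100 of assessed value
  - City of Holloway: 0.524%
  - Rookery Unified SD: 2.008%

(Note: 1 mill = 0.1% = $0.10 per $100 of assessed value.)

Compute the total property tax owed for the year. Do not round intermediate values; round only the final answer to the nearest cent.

$14,074.49

Assessed value = $2,011,618 × 0.18 = $362,091.24
Pinecrest County: $362,091.24 × 0.0103 = $3,729.539772
Port Authority: $362,091.24 × 0.001 = $362.09124
Millbrook Township: $362,091.24 × 0.00225 = $814.70529
City of Holloway: $362,091.24 × 0.00524 = $1,897.3580976
Rookery Unified SD: $362,091.24 × 0.02008 = $7,270.7920992
Total = $14,074.4864988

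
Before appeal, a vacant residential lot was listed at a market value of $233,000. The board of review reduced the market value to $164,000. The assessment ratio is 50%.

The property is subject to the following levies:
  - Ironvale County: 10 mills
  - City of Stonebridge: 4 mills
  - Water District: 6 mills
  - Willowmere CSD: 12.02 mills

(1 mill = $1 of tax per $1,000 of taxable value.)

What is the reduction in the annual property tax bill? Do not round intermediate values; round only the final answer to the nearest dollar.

$1,105

Old assessed value = $233,000 × 0.5 = $116,500
New assessed value = $164,000 × 0.5 = $82,000
Combined rate = 0.01 + 0.004 + 0.006 + 0.01202 = 0.03202
Old tax = $116,500 × 0.03202 = $3,730.33
New tax = $82,000 × 0.03202 = $2,625.64
Reduction = $3,730.33 − $2,625.64 = $1,104.69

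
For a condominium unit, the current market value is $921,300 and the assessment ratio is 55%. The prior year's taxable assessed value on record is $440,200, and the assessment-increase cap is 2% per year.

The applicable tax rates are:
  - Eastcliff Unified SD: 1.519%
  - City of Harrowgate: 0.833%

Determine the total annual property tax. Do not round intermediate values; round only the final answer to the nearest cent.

Uncapped assessed value = $921,300 × 0.55 = $506,715
Cap limit = $440,200 × 1.02 = $449,004
Taxable assessed value = min($506,715, $449,004) = $449,004 (cap binds)
Eastcliff Unified SD: $449,004 × 0.01519 = $6,820.37076
City of Harrowgate: $449,004 × 0.00833 = $3,740.20332
Total = $10,560.57408

$10,560.57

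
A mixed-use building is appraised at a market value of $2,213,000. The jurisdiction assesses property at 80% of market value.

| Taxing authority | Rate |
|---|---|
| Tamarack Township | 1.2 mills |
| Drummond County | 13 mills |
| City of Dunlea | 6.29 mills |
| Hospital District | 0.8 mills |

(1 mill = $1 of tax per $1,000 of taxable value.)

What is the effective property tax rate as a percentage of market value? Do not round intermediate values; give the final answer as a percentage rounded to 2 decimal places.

1.70%

Assessed value = $2,213,000 × 0.8 = $1,770,400
Tamarack Township: $1,770,400 × 0.0012 = $2,124.48
Drummond County: $1,770,400 × 0.013 = $23,015.2
City of Dunlea: $1,770,400 × 0.00629 = $11,135.816
Hospital District: $1,770,400 × 0.0008 = $1,416.32
Total tax = $37,691.816
Effective rate = $37,691.816 ÷ $2,213,000 = 1.70% of market value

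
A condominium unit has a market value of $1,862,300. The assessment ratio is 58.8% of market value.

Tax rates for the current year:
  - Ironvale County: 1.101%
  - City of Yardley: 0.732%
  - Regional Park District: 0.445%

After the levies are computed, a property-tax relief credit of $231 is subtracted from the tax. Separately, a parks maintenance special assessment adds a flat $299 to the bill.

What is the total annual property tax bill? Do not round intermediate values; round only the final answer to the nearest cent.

Assessed value = $1,862,300 × 0.588 = $1,095,032.4
Ironvale County: $1,095,032.4 × 0.01101 = $12,056.306724
City of Yardley: $1,095,032.4 × 0.00732 = $8,015.637168
Regional Park District: $1,095,032.4 × 0.00445 = $4,872.89418
Levies subtotal = $24,944.838072
After credit = $24,944.838072 − $231 = $24,713.838072
Total = $24,713.838072 + $299 = $25,012.838072

$25,012.84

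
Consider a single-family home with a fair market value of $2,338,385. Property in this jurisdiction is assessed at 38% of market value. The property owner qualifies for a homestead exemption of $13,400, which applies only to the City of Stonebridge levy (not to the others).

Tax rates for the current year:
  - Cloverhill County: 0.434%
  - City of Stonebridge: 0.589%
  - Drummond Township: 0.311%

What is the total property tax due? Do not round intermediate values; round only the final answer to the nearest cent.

$11,774.82

Assessed value = $2,338,385 × 0.38 = $888,586.3
Cloverhill County: $888,586.3 × 0.00434 = $3,856.464542
City of Stonebridge: ($888,586.3 − $13,400) × 0.00589 = $875,186.3 × 0.00589 = $5,154.847307
Drummond Township: $888,586.3 × 0.00311 = $2,763.503393
Total = $11,774.815242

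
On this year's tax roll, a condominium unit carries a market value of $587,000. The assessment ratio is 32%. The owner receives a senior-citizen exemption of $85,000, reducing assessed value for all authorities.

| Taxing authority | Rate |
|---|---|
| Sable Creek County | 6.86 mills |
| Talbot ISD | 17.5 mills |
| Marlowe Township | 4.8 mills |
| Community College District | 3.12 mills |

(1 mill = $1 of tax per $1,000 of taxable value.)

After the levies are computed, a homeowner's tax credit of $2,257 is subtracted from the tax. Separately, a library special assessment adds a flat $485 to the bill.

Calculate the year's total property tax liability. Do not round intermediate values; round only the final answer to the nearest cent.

Assessed value = $587,000 × 0.32 = $187,840
Taxable value = $187,840 − $85,000 = $102,840
Sable Creek County: $102,840 × 0.00686 = $705.4824
Talbot ISD: $102,840 × 0.0175 = $1,799.7
Marlowe Township: $102,840 × 0.0048 = $493.632
Community College District: $102,840 × 0.00312 = $320.8608
Levies subtotal = $3,319.6752
After credit = $3,319.6752 − $2,257 = $1,062.6752
Total = $1,062.6752 + $485 = $1,547.6752

$1,547.68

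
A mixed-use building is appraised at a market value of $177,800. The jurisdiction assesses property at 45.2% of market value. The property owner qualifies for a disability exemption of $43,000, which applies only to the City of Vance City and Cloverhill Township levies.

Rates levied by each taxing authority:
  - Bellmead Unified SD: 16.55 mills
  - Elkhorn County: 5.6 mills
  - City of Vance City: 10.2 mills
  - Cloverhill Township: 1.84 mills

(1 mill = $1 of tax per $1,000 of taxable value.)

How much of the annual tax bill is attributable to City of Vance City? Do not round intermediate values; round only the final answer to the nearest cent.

$381.13

Assessed value = $177,800 × 0.452 = $80,365.6
City of Vance City taxable value = $80,365.6 − $43,000 = $37,365.6
City of Vance City levy = $37,365.6 × 0.0102 = $381.12912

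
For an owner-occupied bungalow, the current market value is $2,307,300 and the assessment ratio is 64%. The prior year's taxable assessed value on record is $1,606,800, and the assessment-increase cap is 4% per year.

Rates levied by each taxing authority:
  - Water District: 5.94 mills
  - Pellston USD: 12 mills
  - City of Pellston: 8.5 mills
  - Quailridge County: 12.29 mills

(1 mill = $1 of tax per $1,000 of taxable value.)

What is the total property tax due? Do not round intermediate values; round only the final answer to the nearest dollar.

$57,192

Uncapped assessed value = $2,307,300 × 0.64 = $1,476,672
Cap limit = $1,606,800 × 1.04 = $1,671,072
Taxable assessed value = min($1,476,672, $1,671,072) = $1,476,672 (cap does not bind)
Water District: $1,476,672 × 0.00594 = $8,771.43168
Pellston USD: $1,476,672 × 0.012 = $17,720.064
City of Pellston: $1,476,672 × 0.0085 = $12,551.712
Quailridge County: $1,476,672 × 0.01229 = $18,148.29888
Total = $57,191.50656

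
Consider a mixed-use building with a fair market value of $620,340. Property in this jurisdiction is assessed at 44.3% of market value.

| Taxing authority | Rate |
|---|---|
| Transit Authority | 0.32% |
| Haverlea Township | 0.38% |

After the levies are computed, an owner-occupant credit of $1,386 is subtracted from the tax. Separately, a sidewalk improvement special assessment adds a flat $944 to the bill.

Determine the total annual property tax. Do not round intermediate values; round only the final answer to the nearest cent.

$1,481.67

Assessed value = $620,340 × 0.443 = $274,810.62
Transit Authority: $274,810.62 × 0.0032 = $879.393984
Haverlea Township: $274,810.62 × 0.0038 = $1,044.280356
Levies subtotal = $1,923.67434
After credit = $1,923.67434 − $1,386 = $537.67434
Total = $537.67434 + $944 = $1,481.67434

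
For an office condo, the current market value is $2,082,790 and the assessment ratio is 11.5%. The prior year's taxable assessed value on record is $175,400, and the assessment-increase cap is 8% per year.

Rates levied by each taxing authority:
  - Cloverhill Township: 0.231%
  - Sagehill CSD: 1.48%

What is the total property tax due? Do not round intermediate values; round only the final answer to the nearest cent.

$3,241.18

Uncapped assessed value = $2,082,790 × 0.115 = $239,520.85
Cap limit = $175,400 × 1.08 = $189,432
Taxable assessed value = min($239,520.85, $189,432) = $189,432 (cap binds)
Cloverhill Township: $189,432 × 0.00231 = $437.58792
Sagehill CSD: $189,432 × 0.0148 = $2,803.5936
Total = $3,241.18152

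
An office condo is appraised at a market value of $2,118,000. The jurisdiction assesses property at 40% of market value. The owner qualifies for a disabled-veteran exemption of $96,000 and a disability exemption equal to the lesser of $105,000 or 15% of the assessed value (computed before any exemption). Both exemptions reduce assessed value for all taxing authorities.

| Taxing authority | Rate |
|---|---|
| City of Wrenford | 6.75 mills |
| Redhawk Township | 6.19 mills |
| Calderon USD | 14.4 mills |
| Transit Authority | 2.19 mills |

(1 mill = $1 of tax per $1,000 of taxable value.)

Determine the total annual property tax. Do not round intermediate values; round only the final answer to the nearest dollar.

$19,082

Assessed value = $2,118,000 × 0.4 = $847,200
Disability exemption = min($105,000, 15% × $847,200) = min($105,000, $127,080) = $105,000 (dollar cap binds)
Taxable value = $847,200 − $96,000 − $105,000 = $646,200
City of Wrenford: $646,200 × 0.00675 = $4,361.85
Redhawk Township: $646,200 × 0.00619 = $3,999.978
Calderon USD: $646,200 × 0.0144 = $9,305.28
Transit Authority: $646,200 × 0.00219 = $1,415.178
Total = $19,082.286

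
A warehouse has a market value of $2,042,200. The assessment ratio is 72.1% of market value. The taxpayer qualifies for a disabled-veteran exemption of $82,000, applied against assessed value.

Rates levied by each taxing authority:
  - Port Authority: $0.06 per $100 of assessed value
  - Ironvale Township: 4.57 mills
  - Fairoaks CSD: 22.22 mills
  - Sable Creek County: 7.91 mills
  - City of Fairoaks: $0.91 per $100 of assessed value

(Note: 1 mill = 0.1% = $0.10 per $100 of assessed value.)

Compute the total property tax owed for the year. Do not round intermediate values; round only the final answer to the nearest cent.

$61,734.92

Assessed value = $2,042,200 × 0.721 = $1,472,426.2
Taxable value = $1,472,426.2 − $82,000 = $1,390,426.2
Port Authority: $1,390,426.2 × 0.0006 = $834.25572
Ironvale Township: $1,390,426.2 × 0.00457 = $6,354.247734
Fairoaks CSD: $1,390,426.2 × 0.02222 = $30,895.270164
Sable Creek County: $1,390,426.2 × 0.00791 = $10,998.271242
City of Fairoaks: $1,390,426.2 × 0.0091 = $12,652.87842
Total = $61,734.92328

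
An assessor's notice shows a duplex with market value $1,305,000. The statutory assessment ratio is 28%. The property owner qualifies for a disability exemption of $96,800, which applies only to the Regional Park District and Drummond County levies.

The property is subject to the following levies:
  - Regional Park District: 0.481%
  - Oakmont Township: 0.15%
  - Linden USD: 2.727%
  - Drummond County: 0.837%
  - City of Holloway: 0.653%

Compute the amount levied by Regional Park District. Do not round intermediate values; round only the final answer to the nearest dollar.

$1,292

Assessed value = $1,305,000 × 0.28 = $365,400
Regional Park District taxable value = $365,400 − $96,800 = $268,600
Regional Park District levy = $268,600 × 0.00481 = $1,291.966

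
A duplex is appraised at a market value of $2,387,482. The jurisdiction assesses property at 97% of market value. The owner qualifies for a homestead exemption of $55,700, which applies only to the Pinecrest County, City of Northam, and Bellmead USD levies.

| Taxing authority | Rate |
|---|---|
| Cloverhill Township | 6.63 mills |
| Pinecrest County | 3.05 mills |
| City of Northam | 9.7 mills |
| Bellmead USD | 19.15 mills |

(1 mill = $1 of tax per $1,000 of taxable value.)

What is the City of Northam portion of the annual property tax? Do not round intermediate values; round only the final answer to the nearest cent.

Assessed value = $2,387,482 × 0.97 = $2,315,857.54
City of Northam taxable value = $2,315,857.54 − $55,700 = $2,260,157.54
City of Northam levy = $2,260,157.54 × 0.0097 = $21,923.528138

$21,923.53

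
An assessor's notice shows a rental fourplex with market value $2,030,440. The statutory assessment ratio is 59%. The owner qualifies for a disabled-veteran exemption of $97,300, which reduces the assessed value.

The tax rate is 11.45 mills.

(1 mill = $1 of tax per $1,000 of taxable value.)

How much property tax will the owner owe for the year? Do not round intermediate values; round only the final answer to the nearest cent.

Assessed value = $2,030,440 × 0.59 = $1,197,959.6
Taxable value = $1,197,959.6 − $97,300 = $1,100,659.6
Tax = $1,100,659.6 × 0.01145 = $12,602.55242

$12,602.55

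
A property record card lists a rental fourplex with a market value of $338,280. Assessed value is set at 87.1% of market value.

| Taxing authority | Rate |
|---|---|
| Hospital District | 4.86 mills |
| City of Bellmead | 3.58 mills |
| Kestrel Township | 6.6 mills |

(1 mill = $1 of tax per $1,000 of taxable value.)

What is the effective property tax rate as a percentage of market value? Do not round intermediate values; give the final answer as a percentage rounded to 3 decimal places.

Assessed value = $338,280 × 0.871 = $294,641.88
Hospital District: $294,641.88 × 0.00486 = $1,431.9595368
City of Bellmead: $294,641.88 × 0.00358 = $1,054.8179304
Kestrel Township: $294,641.88 × 0.0066 = $1,944.636408
Total tax = $4,431.4138752
Effective rate = $4,431.4138752 ÷ $338,280 = 1.310% of market value

1.310%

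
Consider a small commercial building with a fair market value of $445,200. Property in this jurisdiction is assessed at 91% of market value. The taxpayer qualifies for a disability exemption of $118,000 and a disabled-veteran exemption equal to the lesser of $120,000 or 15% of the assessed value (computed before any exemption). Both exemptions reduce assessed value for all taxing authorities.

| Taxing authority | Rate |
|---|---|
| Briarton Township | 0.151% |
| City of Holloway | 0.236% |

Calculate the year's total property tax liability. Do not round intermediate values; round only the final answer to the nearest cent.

Assessed value = $445,200 × 0.91 = $405,132
Disabled-veteran exemption = min($120,000, 15% × $405,132) = min($120,000, $60,769.8) = $60,769.8 (percentage binds)
Taxable value = $405,132 − $118,000 − $60,769.8 = $226,362.2
Briarton Township: $226,362.2 × 0.00151 = $341.806922
City of Holloway: $226,362.2 × 0.00236 = $534.214792
Total = $876.021714

$876.02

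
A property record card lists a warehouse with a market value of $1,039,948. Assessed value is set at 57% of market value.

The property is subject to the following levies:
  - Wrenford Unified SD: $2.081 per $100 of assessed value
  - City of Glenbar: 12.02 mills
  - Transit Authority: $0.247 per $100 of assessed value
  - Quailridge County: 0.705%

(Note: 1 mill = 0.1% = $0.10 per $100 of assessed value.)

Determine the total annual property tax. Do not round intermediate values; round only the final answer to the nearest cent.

$25,103.82

Assessed value = $1,039,948 × 0.57 = $592,770.36
Wrenford Unified SD: $592,770.36 × 0.02081 = $12,335.5511916
City of Glenbar: $592,770.36 × 0.01202 = $7,125.0997272
Transit Authority: $592,770.36 × 0.00247 = $1,464.1427892
Quailridge County: $592,770.36 × 0.00705 = $4,179.031038
Total = $25,103.824746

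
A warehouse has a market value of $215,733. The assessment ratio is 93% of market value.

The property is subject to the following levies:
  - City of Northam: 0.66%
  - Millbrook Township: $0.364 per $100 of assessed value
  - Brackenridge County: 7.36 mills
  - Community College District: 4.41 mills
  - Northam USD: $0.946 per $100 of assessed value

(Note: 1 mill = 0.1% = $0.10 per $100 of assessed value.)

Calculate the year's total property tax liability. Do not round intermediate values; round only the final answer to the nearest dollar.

$6,314

Assessed value = $215,733 × 0.93 = $200,631.69
City of Northam: $200,631.69 × 0.0066 = $1,324.169154
Millbrook Township: $200,631.69 × 0.00364 = $730.2993516
Brackenridge County: $200,631.69 × 0.00736 = $1,476.6492384
Community College District: $200,631.69 × 0.00441 = $884.7857529
Northam USD: $200,631.69 × 0.00946 = $1,897.9757874
Total = $6,313.8792843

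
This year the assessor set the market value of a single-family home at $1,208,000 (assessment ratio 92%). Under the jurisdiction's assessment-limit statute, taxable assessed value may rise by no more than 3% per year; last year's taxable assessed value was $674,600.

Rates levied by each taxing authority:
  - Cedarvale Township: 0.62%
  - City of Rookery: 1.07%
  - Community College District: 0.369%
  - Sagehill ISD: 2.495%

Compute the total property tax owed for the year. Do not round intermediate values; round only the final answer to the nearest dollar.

$31,643

Uncapped assessed value = $1,208,000 × 0.92 = $1,111,360
Cap limit = $674,600 × 1.03 = $694,838
Taxable assessed value = min($1,111,360, $694,838) = $694,838 (cap binds)
Cedarvale Township: $694,838 × 0.0062 = $4,307.9956
City of Rookery: $694,838 × 0.0107 = $7,434.7666
Community College District: $694,838 × 0.00369 = $2,563.95222
Sagehill ISD: $694,838 × 0.02495 = $17,336.2081
Total = $31,642.92252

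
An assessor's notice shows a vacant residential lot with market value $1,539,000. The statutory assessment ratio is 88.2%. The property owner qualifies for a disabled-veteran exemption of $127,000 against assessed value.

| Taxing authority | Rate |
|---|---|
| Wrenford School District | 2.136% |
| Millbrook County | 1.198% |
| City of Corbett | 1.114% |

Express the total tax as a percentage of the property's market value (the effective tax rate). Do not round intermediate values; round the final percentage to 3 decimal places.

3.556%

Assessed value = $1,539,000 × 0.882 = $1,357,398
Taxable value = $1,357,398 − $127,000 = $1,230,398
Wrenford School District: $1,230,398 × 0.02136 = $26,281.30128
Millbrook County: $1,230,398 × 0.01198 = $14,740.16804
City of Corbett: $1,230,398 × 0.01114 = $13,706.63372
Total tax = $54,728.10304
Effective rate = $54,728.10304 ÷ $1,539,000 = 3.556% of market value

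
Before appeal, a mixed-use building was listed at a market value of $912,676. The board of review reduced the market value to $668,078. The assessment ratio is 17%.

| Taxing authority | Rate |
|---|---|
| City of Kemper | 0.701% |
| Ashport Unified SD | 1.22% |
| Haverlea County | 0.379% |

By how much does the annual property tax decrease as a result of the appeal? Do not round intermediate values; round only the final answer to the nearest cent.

Old assessed value = $912,676 × 0.17 = $155,154.92
New assessed value = $668,078 × 0.17 = $113,573.26
Combined rate = 0.00701 + 0.0122 + 0.00379 = 0.023
Old tax = $155,154.92 × 0.023 = $3,568.56316
New tax = $113,573.26 × 0.023 = $2,612.18498
Reduction = $3,568.56316 − $2,612.18498 = $956.37818

$956.38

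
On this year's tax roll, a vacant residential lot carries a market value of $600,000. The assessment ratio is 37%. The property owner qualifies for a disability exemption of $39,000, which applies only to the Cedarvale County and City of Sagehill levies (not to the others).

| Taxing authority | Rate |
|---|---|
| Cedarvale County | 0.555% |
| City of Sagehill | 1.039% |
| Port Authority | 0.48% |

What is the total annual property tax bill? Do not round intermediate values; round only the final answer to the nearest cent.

$3,982.62

Assessed value = $600,000 × 0.37 = $222,000
Cedarvale County: ($222,000 − $39,000) × 0.00555 = $183,000 × 0.00555 = $1,015.65
City of Sagehill: ($222,000 − $39,000) × 0.01039 = $183,000 × 0.01039 = $1,901.37
Port Authority: $222,000 × 0.0048 = $1,065.6
Total = $3,982.62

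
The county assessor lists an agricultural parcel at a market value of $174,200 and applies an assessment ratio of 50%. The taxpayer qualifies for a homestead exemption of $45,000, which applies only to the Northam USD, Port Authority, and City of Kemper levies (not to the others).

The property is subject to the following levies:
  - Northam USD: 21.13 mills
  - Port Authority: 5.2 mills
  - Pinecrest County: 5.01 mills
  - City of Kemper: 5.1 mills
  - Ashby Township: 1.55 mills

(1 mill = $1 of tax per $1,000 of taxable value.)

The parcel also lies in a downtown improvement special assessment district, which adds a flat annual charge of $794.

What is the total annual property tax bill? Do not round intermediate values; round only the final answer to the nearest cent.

$2,688.58

Assessed value = $174,200 × 0.5 = $87,100
Northam USD: ($87,100 − $45,000) × 0.02113 = $42,100 × 0.02113 = $889.573
Port Authority: ($87,100 − $45,000) × 0.0052 = $42,100 × 0.0052 = $218.92
Pinecrest County: $87,100 × 0.00501 = $436.371
City of Kemper: ($87,100 − $45,000) × 0.0051 = $42,100 × 0.0051 = $214.71
Ashby Township: $87,100 × 0.00155 = $135.005
Levies subtotal = $1,894.579
Total = $1,894.579 + $794 = $2,688.579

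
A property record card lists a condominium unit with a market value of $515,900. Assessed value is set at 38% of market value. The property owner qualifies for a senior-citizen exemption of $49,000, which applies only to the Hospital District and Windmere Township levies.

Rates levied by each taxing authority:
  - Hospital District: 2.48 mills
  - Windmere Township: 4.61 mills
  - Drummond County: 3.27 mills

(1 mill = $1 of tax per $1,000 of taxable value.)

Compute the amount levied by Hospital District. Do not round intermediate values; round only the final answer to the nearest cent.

$364.66

Assessed value = $515,900 × 0.38 = $196,042
Hospital District taxable value = $196,042 − $49,000 = $147,042
Hospital District levy = $147,042 × 0.00248 = $364.66416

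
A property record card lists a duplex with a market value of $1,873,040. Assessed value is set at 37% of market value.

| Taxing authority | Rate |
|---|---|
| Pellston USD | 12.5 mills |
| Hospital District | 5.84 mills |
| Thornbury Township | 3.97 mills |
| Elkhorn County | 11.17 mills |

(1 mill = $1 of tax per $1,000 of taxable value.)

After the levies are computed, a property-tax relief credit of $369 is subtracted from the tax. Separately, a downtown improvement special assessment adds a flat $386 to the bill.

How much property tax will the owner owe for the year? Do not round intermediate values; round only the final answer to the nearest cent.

Assessed value = $1,873,040 × 0.37 = $693,024.8
Pellston USD: $693,024.8 × 0.0125 = $8,662.81
Hospital District: $693,024.8 × 0.00584 = $4,047.264832
Thornbury Township: $693,024.8 × 0.00397 = $2,751.308456
Elkhorn County: $693,024.8 × 0.01117 = $7,741.087016
Levies subtotal = $23,202.470304
After credit = $23,202.470304 − $369 = $22,833.470304
Total = $22,833.470304 + $386 = $23,219.470304

$23,219.47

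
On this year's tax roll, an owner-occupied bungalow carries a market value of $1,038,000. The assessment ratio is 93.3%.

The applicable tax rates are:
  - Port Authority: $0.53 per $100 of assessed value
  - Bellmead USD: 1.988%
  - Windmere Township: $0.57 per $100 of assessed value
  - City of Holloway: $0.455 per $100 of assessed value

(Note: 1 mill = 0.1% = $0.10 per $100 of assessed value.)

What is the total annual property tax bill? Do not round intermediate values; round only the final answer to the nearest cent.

Assessed value = $1,038,000 × 0.933 = $968,454
Port Authority: $968,454 × 0.0053 = $5,132.8062
Bellmead USD: $968,454 × 0.01988 = $19,252.86552
Windmere Township: $968,454 × 0.0057 = $5,520.1878
City of Holloway: $968,454 × 0.00455 = $4,406.4657
Total = $34,312.32522

$34,312.33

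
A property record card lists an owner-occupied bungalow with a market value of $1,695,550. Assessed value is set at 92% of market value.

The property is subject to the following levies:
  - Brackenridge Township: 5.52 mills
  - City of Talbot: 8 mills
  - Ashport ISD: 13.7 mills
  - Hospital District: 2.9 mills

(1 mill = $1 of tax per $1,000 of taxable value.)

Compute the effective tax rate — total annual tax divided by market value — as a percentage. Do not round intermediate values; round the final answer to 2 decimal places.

Assessed value = $1,695,550 × 0.92 = $1,559,906
Brackenridge Township: $1,559,906 × 0.00552 = $8,610.68112
City of Talbot: $1,559,906 × 0.008 = $12,479.248
Ashport ISD: $1,559,906 × 0.0137 = $21,370.7122
Hospital District: $1,559,906 × 0.0029 = $4,523.7274
Total tax = $46,984.36872
Effective rate = $46,984.36872 ÷ $1,695,550 = 2.77% of market value

2.77%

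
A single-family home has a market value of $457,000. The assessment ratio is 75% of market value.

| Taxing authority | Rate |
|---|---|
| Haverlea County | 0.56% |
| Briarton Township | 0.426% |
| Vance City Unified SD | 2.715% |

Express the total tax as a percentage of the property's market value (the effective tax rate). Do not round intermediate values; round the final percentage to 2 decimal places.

Assessed value = $457,000 × 0.75 = $342,750
Haverlea County: $342,750 × 0.0056 = $1,919.4
Briarton Township: $342,750 × 0.00426 = $1,460.115
Vance City Unified SD: $342,750 × 0.02715 = $9,305.6625
Total tax = $12,685.1775
Effective rate = $12,685.1775 ÷ $457,000 = 2.78% of market value

2.78%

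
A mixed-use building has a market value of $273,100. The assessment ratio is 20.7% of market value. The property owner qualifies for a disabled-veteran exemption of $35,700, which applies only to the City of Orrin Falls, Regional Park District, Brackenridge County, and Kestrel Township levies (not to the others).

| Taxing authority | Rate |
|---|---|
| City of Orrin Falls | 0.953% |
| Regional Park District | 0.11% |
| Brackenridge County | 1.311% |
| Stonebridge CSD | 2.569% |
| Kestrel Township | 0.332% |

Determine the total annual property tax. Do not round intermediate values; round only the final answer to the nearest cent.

Assessed value = $273,100 × 0.207 = $56,531.7
City of Orrin Falls: ($56,531.7 − $35,700) × 0.00953 = $20,831.7 × 0.00953 = $198.526101
Regional Park District: ($56,531.7 − $35,700) × 0.0011 = $20,831.7 × 0.0011 = $22.91487
Brackenridge County: ($56,531.7 − $35,700) × 0.01311 = $20,831.7 × 0.01311 = $273.103587
Stonebridge CSD: $56,531.7 × 0.02569 = $1,452.299373
Kestrel Township: ($56,531.7 − $35,700) × 0.00332 = $20,831.7 × 0.00332 = $69.161244
Total = $2,016.005175

$2,016.01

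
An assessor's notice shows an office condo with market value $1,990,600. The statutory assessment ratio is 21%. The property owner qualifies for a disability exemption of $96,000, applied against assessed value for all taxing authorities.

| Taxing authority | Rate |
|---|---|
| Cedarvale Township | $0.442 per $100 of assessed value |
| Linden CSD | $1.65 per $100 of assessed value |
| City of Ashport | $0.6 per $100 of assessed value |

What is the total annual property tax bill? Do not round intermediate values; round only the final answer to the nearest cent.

$8,668.94

Assessed value = $1,990,600 × 0.21 = $418,026
Taxable value = $418,026 − $96,000 = $322,026
Cedarvale Township: $322,026 × 0.00442 = $1,423.35492
Linden CSD: $322,026 × 0.0165 = $5,313.429
City of Ashport: $322,026 × 0.006 = $1,932.156
Total = $1,423.35492 + $5,313.429 + $1,932.156 = $8,668.93992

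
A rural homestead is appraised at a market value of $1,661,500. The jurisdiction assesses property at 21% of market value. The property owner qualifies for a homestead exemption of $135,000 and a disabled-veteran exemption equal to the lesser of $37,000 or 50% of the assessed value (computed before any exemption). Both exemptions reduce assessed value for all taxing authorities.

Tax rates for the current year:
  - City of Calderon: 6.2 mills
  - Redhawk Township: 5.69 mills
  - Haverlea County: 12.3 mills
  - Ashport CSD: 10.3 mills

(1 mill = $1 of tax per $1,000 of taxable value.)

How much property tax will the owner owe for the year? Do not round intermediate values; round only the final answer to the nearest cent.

$6,101.80

Assessed value = $1,661,500 × 0.21 = $348,915
Disabled-veteran exemption = min($37,000, 50% × $348,915) = min($37,000, $174,457.5) = $37,000 (dollar cap binds)
Taxable value = $348,915 − $135,000 − $37,000 = $176,915
City of Calderon: $176,915 × 0.0062 = $1,096.873
Redhawk Township: $176,915 × 0.00569 = $1,006.64635
Haverlea County: $176,915 × 0.0123 = $2,176.0545
Ashport CSD: $176,915 × 0.0103 = $1,822.2245
Total = $6,101.79835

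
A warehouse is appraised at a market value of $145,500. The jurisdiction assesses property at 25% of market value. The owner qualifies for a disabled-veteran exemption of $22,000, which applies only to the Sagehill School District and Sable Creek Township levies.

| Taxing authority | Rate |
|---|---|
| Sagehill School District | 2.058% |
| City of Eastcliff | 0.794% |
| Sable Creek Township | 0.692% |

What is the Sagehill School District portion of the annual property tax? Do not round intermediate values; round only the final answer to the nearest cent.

$295.84

Assessed value = $145,500 × 0.25 = $36,375
Sagehill School District taxable value = $36,375 − $22,000 = $14,375
Sagehill School District levy = $14,375 × 0.02058 = $295.8375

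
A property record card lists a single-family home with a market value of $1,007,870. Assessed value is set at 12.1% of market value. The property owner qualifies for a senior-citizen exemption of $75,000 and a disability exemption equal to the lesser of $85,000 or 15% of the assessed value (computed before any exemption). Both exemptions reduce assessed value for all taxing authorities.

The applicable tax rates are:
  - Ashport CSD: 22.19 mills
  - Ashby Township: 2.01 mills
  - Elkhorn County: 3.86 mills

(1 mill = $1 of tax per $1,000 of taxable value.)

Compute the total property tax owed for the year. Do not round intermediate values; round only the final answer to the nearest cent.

Assessed value = $1,007,870 × 0.121 = $121,952.27
Disability exemption = min($85,000, 15% × $121,952.27) = min($85,000, $18,292.8405) = $18,292.8405 (percentage binds)
Taxable value = $121,952.27 − $75,000 − $18,292.8405 = $28,659.4295
Ashport CSD: $28,659.4295 × 0.02219 = $635.952740605
Ashby Township: $28,659.4295 × 0.00201 = $57.605453295
Elkhorn County: $28,659.4295 × 0.00386 = $110.62539787
Total = $804.18359177

$804.18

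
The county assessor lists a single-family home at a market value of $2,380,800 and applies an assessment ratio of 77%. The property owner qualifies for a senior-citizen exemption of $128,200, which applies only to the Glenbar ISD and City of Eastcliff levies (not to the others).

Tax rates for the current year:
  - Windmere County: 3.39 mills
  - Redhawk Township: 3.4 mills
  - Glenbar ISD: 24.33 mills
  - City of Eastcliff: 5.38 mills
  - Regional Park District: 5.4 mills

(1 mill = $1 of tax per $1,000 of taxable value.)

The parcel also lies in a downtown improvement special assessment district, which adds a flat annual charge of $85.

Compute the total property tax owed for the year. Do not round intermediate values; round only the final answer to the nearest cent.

Assessed value = $2,380,800 × 0.77 = $1,833,216
Windmere County: $1,833,216 × 0.00339 = $6,214.60224
Redhawk Township: $1,833,216 × 0.0034 = $6,232.9344
Glenbar ISD: ($1,833,216 − $128,200) × 0.02433 = $1,705,016 × 0.02433 = $41,483.03928
City of Eastcliff: ($1,833,216 − $128,200) × 0.00538 = $1,705,016 × 0.00538 = $9,172.98608
Regional Park District: $1,833,216 × 0.0054 = $9,899.3664
Levies subtotal = $73,002.9284
Total = $73,002.9284 + $85 = $73,087.9284

$73,087.93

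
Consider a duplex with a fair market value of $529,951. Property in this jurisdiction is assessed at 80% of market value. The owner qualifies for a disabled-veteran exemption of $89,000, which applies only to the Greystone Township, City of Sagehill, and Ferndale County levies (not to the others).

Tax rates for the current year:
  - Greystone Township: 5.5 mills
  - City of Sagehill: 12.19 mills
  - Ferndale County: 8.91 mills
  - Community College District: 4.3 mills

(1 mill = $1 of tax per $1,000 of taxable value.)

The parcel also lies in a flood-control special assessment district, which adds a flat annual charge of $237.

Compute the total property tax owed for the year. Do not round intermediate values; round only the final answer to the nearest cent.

$10,969.99

Assessed value = $529,951 × 0.8 = $423,960.8
Greystone Township: ($423,960.8 − $89,000) × 0.0055 = $334,960.8 × 0.0055 = $1,842.2844
City of Sagehill: ($423,960.8 − $89,000) × 0.01219 = $334,960.8 × 0.01219 = $4,083.172152
Ferndale County: ($423,960.8 − $89,000) × 0.00891 = $334,960.8 × 0.00891 = $2,984.500728
Community College District: $423,960.8 × 0.0043 = $1,823.03144
Levies subtotal = $10,732.98872
Total = $10,732.98872 + $237 = $10,969.98872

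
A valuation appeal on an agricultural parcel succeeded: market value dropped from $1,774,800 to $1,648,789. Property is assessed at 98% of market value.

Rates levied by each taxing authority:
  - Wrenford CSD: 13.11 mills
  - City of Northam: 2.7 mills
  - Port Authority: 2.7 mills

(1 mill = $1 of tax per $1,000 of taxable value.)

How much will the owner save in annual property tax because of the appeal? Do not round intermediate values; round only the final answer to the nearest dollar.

$2,286

Old assessed value = $1,774,800 × 0.98 = $1,739,304
New assessed value = $1,648,789 × 0.98 = $1,615,813.22
Combined rate = 0.01311 + 0.0027 + 0.0027 = 0.01851
Old tax = $1,739,304 × 0.01851 = $32,194.51704
New tax = $1,615,813.22 × 0.01851 = $29,908.7027022
Reduction = $32,194.51704 − $29,908.7027022 = $2,285.8143378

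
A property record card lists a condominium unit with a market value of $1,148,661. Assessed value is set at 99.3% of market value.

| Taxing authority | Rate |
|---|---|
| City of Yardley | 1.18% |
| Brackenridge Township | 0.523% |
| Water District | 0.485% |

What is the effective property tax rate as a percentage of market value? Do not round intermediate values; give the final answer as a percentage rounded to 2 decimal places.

Assessed value = $1,148,661 × 0.993 = $1,140,620.373
City of Yardley: $1,140,620.373 × 0.0118 = $13,459.3204014
Brackenridge Township: $1,140,620.373 × 0.00523 = $5,965.44455079
Water District: $1,140,620.373 × 0.00485 = $5,532.00880905
Total tax = $24,956.77376124
Effective rate = $24,956.77376124 ÷ $1,148,661 = 2.17% of market value

2.17%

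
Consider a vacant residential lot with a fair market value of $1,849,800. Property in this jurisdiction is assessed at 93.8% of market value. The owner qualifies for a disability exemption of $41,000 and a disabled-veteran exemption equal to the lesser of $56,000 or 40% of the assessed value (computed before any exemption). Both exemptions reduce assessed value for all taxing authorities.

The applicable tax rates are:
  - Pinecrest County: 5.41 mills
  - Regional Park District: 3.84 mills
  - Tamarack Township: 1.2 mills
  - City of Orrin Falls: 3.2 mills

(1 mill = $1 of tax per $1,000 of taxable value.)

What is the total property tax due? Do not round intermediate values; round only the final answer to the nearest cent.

$22,360.23

Assessed value = $1,849,800 × 0.938 = $1,735,112.4
Disabled-veteran exemption = min($56,000, 40% × $1,735,112.4) = min($56,000, $694,044.96) = $56,000 (dollar cap binds)
Taxable value = $1,735,112.4 − $41,000 − $56,000 = $1,638,112.4
Pinecrest County: $1,638,112.4 × 0.00541 = $8,862.188084
Regional Park District: $1,638,112.4 × 0.00384 = $6,290.351616
Tamarack Township: $1,638,112.4 × 0.0012 = $1,965.73488
City of Orrin Falls: $1,638,112.4 × 0.0032 = $5,241.95968
Total = $22,360.23426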